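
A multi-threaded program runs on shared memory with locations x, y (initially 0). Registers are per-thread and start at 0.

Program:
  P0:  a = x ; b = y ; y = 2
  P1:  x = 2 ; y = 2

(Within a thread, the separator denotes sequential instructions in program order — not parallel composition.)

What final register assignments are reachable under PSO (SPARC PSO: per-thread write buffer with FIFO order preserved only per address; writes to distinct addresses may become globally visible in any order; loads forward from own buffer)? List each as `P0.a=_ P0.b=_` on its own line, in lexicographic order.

P0.a=0 P0.b=0
P0.a=0 P0.b=2
P0.a=2 P0.b=0
P0.a=2 P0.b=2

outcome vector order: (P0.a,P0.b)
|PSO outcomes| = 4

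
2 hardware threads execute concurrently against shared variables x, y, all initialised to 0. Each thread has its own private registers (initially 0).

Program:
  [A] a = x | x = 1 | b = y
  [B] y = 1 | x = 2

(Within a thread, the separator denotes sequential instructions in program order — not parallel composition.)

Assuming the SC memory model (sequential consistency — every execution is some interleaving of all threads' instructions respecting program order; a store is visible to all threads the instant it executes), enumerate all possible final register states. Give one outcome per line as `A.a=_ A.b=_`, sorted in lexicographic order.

A.a=0 A.b=0
A.a=0 A.b=1
A.a=2 A.b=1

outcome vector order: (A.a,A.b)
|SC outcomes| = 3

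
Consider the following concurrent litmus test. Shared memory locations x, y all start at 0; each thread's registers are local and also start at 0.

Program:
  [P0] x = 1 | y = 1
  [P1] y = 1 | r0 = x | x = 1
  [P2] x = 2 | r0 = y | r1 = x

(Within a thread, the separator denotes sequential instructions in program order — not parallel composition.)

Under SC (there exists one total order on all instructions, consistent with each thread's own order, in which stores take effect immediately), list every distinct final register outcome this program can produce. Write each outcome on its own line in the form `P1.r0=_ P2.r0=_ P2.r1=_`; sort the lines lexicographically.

outcome vector order: (P1.r0,P2.r0,P2.r1)
|SC outcomes| = 10

P1.r0=0 P2.r0=1 P2.r1=1
P1.r0=0 P2.r0=1 P2.r1=2
P1.r0=1 P2.r0=0 P2.r1=1
P1.r0=1 P2.r0=0 P2.r1=2
P1.r0=1 P2.r0=1 P2.r1=1
P1.r0=1 P2.r0=1 P2.r1=2
P1.r0=2 P2.r0=0 P2.r1=1
P1.r0=2 P2.r0=0 P2.r1=2
P1.r0=2 P2.r0=1 P2.r1=1
P1.r0=2 P2.r0=1 P2.r1=2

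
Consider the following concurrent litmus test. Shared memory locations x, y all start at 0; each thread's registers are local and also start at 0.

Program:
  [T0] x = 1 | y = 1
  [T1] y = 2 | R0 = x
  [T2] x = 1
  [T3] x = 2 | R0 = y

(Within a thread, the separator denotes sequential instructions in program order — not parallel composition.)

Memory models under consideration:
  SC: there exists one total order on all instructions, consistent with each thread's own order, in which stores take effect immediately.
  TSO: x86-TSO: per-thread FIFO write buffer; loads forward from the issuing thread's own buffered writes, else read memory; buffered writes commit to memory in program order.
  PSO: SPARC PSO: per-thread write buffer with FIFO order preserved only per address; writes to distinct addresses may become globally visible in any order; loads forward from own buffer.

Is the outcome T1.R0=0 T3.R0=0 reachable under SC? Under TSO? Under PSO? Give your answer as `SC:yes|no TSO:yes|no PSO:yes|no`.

outcome vector order: (T1.R0,T3.R0)
[SC] allowed = {(0,1), (0,2), (1,0), (1,1), (1,2), (2,0), (2,1), (2,2)}
[TSO] allowed = {(0,0), (0,1), (0,2), (1,0), (1,1), (1,2), (2,0), (2,1), (2,2)}
[PSO] allowed = {(0,0), (0,1), (0,2), (1,0), (1,1), (1,2), (2,0), (2,1), (2,2)}
target (0,0) ∈ {TSO,PSO}

SC:no TSO:yes PSO:yes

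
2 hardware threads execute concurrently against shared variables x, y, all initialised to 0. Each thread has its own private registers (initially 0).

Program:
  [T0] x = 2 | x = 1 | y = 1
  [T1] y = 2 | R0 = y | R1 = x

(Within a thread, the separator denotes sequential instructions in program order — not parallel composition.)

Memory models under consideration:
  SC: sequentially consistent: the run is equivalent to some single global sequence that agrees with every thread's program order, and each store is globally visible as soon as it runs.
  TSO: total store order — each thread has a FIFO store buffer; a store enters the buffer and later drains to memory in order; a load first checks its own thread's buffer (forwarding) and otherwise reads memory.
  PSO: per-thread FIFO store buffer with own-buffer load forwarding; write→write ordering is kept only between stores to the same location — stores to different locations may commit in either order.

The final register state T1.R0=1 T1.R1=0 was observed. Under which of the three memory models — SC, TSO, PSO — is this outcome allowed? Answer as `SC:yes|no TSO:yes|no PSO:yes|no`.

outcome vector order: (T1.R0,T1.R1)
SC (4): (1,1) (2,0) (2,1) (2,2)
TSO (4): (1,1) (2,0) (2,1) (2,2)
PSO (6): (1,0) (1,1) (1,2) (2,0) (2,1) (2,2)
target (1,0) ∈ {PSO}

SC:no TSO:no PSO:yes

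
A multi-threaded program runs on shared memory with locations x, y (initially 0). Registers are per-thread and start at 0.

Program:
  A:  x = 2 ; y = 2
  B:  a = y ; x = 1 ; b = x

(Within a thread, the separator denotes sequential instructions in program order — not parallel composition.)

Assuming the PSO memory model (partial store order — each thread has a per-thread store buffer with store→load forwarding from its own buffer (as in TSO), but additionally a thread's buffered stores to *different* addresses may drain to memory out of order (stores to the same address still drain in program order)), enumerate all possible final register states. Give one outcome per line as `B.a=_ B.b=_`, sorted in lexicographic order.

B.a=0 B.b=1
B.a=0 B.b=2
B.a=2 B.b=1
B.a=2 B.b=2

outcome vector order: (B.a,B.b)
|PSO outcomes| = 4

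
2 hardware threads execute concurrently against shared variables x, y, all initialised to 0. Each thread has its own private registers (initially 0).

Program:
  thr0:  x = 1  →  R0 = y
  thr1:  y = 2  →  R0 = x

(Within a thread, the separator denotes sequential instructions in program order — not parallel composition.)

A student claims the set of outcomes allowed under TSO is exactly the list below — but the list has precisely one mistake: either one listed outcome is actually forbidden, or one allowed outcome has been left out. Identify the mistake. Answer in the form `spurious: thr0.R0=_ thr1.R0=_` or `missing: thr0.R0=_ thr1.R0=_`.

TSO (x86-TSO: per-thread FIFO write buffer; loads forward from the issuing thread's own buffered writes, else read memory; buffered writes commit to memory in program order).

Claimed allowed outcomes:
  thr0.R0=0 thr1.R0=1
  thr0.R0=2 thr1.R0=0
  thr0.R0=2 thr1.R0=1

missing: thr0.R0=0 thr1.R0=0

outcome vector order: (thr0.R0,thr1.R0)
TSO (4): <0 0> <0 1> <2 0> <2 1>
TSO∖claimed = {<0 0>}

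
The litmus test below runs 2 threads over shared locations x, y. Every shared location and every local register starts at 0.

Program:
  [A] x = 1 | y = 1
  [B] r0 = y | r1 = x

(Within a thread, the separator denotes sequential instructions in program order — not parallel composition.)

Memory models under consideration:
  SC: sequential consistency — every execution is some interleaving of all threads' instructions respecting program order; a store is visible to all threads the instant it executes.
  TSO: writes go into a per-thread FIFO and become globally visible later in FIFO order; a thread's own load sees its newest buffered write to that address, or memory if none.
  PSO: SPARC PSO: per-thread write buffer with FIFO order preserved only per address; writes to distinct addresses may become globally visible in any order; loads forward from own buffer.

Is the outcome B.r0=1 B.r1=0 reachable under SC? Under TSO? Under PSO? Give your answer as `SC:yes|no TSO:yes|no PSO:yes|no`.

SC:no TSO:no PSO:yes

outcome vector order: (B.r0,B.r1)
SC: 3 outcomes — {0/0, 0/1, 1/1}
TSO: 3 outcomes — {0/0, 0/1, 1/1}
PSO: 4 outcomes — {0/0, 0/1, 1/0, 1/1}
target 1/0 ∈ {PSO}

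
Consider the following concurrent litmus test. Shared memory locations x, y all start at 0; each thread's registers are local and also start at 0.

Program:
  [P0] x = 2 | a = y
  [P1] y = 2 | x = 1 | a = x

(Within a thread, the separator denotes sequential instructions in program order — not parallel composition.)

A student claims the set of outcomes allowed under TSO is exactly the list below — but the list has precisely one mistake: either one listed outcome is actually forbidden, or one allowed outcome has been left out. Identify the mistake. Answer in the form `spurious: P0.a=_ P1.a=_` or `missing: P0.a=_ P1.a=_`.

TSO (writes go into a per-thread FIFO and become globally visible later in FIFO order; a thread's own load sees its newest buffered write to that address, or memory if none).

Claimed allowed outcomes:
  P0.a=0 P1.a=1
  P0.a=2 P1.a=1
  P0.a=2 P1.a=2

outcome vector order: (P0.a,P1.a)
under TSO → 0/1 0/2 2/1 2/2
TSO∖claimed = {0/2}

missing: P0.a=0 P1.a=2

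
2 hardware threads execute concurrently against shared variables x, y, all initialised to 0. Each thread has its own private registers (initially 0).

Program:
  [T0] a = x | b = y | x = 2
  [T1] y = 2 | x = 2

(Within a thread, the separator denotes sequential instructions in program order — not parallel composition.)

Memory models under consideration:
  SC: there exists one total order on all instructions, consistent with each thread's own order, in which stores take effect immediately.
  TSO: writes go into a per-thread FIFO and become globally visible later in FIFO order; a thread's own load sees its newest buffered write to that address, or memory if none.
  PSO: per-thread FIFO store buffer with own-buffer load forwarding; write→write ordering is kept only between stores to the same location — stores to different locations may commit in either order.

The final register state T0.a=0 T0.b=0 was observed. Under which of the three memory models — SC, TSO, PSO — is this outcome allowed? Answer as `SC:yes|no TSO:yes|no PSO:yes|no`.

outcome vector order: (T0.a,T0.b)
SC (3): (0,0), (0,2), (2,2)
TSO (3): (0,0), (0,2), (2,2)
PSO (4): (0,0), (0,2), (2,0), (2,2)
target (0,0) ∈ {SC,TSO,PSO}

SC:yes TSO:yes PSO:yes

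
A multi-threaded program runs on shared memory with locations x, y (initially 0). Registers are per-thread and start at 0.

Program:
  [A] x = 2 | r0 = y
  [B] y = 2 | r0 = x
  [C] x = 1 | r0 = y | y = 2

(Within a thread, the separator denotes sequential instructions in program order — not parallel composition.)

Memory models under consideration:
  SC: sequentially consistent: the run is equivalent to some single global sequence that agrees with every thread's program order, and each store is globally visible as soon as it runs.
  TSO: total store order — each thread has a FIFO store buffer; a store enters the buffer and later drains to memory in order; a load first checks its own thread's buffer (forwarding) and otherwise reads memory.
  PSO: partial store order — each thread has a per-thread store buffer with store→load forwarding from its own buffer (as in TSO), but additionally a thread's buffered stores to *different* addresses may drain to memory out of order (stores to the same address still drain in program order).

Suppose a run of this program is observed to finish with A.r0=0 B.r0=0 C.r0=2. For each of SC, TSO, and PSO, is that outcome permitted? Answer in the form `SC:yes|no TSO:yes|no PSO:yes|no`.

outcome vector order: (A.r0,B.r0,C.r0)
SC (9): 010; 012; 020; 022; 202; 210; 212; 220; 222
TSO (12): 000; 002; 010; 012; 020; 022; 200; 202; 210; 212; 220; 222
PSO (12): 000; 002; 010; 012; 020; 022; 200; 202; 210; 212; 220; 222
target 002 ∈ {TSO,PSO}

SC:no TSO:yes PSO:yes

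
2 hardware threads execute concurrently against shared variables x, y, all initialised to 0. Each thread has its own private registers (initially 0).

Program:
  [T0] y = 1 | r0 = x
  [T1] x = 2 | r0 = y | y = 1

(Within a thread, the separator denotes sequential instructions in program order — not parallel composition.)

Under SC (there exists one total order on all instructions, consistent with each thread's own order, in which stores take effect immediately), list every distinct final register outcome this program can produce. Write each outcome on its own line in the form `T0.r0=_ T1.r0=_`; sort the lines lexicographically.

outcome vector order: (T0.r0,T1.r0)
|SC outcomes| = 3

T0.r0=0 T1.r0=1
T0.r0=2 T1.r0=0
T0.r0=2 T1.r0=1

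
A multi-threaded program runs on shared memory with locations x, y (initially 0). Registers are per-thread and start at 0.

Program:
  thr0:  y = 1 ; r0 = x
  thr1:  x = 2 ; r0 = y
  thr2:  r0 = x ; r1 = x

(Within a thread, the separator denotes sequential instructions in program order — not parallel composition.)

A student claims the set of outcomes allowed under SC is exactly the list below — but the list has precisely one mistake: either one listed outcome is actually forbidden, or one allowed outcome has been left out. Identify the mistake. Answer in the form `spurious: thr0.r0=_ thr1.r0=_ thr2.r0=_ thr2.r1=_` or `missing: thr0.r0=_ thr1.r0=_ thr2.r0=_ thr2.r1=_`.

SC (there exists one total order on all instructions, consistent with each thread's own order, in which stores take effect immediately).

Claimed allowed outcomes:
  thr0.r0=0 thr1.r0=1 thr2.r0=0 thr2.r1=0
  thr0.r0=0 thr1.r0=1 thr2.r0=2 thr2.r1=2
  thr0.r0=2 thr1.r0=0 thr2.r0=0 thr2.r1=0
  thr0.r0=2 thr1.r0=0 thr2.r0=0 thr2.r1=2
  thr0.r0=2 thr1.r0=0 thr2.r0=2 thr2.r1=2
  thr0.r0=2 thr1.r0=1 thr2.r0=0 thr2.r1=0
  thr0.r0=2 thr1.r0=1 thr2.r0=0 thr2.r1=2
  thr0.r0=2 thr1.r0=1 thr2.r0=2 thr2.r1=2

outcome vector order: (thr0.r0,thr1.r0,thr2.r0,thr2.r1)
SC: 9 outcomes — {<0 1 0 0>, <0 1 0 2>, <0 1 2 2>, <2 0 0 0>, <2 0 0 2>, <2 0 2 2>, <2 1 0 0>, <2 1 0 2>, <2 1 2 2>}
SC∖claimed = {<0 1 0 2>}

missing: thr0.r0=0 thr1.r0=1 thr2.r0=0 thr2.r1=2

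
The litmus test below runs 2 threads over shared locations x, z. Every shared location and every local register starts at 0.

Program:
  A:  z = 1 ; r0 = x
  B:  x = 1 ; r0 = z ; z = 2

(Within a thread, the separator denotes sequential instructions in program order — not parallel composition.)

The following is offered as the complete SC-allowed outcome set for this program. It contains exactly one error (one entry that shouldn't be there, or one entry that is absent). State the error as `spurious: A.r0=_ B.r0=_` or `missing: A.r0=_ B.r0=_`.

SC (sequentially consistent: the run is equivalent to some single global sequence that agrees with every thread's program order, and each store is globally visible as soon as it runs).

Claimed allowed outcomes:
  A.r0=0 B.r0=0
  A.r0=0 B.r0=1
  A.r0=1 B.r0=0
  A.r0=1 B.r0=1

outcome vector order: (A.r0,B.r0)
under SC → 0/1; 1/0; 1/1
claimed∖SC = {0/0}

spurious: A.r0=0 B.r0=0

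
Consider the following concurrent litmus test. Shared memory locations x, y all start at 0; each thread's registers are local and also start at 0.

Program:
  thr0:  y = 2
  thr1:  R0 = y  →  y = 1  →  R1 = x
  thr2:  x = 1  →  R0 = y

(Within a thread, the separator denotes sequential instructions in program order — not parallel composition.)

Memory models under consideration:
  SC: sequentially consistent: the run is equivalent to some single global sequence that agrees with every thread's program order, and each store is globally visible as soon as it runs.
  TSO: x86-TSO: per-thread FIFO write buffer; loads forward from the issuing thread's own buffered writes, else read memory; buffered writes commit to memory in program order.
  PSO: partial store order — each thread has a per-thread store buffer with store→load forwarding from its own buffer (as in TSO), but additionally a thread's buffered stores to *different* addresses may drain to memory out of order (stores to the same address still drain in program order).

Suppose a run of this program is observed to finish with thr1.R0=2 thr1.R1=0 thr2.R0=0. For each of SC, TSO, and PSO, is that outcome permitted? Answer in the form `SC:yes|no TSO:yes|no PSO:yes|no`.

outcome vector order: (thr1.R0,thr1.R1,thr2.R0)
under SC → 001 002 010 011 012 201 210 211 212
under TSO → 000 001 002 010 011 012 200 201 202 210 211 212
under PSO → 000 001 002 010 011 012 200 201 202 210 211 212
target 200 ∈ {TSO,PSO}

SC:no TSO:yes PSO:yes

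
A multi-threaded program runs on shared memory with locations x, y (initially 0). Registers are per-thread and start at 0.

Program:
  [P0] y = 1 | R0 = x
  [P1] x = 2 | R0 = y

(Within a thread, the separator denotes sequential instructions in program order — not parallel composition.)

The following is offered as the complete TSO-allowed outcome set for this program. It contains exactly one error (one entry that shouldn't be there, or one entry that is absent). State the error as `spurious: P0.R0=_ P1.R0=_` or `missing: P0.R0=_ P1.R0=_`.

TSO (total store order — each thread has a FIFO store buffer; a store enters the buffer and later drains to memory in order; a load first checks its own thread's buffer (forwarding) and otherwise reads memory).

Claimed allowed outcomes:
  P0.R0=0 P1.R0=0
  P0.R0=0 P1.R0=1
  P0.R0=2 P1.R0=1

outcome vector order: (P0.R0,P1.R0)
under TSO → 00; 01; 20; 21
TSO∖claimed = {20}

missing: P0.R0=2 P1.R0=0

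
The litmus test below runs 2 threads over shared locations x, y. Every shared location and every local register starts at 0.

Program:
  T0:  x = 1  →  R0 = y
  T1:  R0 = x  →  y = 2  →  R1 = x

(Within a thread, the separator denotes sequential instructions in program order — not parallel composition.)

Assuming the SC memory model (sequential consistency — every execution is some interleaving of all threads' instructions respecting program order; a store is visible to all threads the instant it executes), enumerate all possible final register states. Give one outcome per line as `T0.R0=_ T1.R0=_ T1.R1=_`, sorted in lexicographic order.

T0.R0=0 T1.R0=0 T1.R1=1
T0.R0=0 T1.R0=1 T1.R1=1
T0.R0=2 T1.R0=0 T1.R1=0
T0.R0=2 T1.R0=0 T1.R1=1
T0.R0=2 T1.R0=1 T1.R1=1

outcome vector order: (T0.R0,T1.R0,T1.R1)
|SC outcomes| = 5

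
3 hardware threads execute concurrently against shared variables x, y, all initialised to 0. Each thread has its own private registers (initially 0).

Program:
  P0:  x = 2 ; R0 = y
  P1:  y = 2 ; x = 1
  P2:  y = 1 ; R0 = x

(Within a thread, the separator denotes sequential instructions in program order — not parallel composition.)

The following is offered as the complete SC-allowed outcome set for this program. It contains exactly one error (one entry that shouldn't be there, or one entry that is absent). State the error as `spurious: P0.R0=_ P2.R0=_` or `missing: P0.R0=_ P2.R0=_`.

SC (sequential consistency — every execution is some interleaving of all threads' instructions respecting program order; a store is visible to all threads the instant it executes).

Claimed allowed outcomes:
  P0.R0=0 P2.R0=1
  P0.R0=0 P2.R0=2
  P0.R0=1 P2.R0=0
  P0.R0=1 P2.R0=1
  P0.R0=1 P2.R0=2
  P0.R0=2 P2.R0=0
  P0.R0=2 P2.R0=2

missing: P0.R0=2 P2.R0=1

outcome vector order: (P0.R0,P2.R0)
[SC] allowed = {(0,1), (0,2), (1,0), (1,1), (1,2), (2,0), (2,1), (2,2)}
SC∖claimed = {(2,1)}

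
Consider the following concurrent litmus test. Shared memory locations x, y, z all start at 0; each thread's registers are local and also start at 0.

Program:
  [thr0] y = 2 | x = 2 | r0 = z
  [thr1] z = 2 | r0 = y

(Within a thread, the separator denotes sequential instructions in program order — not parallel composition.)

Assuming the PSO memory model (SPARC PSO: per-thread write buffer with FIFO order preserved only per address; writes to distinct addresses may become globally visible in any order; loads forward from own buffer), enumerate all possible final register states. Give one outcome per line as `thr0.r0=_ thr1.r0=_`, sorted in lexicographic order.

outcome vector order: (thr0.r0,thr1.r0)
|PSO outcomes| = 4

thr0.r0=0 thr1.r0=0
thr0.r0=0 thr1.r0=2
thr0.r0=2 thr1.r0=0
thr0.r0=2 thr1.r0=2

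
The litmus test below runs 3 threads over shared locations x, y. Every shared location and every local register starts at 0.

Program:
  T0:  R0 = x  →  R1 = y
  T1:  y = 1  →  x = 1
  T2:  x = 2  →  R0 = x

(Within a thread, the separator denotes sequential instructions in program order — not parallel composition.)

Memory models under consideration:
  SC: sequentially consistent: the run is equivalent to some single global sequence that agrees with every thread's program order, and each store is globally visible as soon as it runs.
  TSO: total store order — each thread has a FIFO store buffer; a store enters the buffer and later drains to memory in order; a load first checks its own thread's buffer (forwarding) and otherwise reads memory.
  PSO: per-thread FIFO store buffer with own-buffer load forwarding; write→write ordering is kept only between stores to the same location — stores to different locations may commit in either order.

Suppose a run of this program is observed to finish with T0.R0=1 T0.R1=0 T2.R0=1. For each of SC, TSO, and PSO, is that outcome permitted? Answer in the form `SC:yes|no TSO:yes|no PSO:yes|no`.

SC:no TSO:no PSO:yes

outcome vector order: (T0.R0,T0.R1,T2.R0)
[SC] allowed = {0/0/1; 0/0/2; 0/1/1; 0/1/2; 1/1/1; 1/1/2; 2/0/1; 2/0/2; 2/1/1; 2/1/2}
[TSO] allowed = {0/0/1; 0/0/2; 0/1/1; 0/1/2; 1/1/1; 1/1/2; 2/0/1; 2/0/2; 2/1/1; 2/1/2}
[PSO] allowed = {0/0/1; 0/0/2; 0/1/1; 0/1/2; 1/0/1; 1/0/2; 1/1/1; 1/1/2; 2/0/1; 2/0/2; 2/1/1; 2/1/2}
target 1/0/1 ∈ {PSO}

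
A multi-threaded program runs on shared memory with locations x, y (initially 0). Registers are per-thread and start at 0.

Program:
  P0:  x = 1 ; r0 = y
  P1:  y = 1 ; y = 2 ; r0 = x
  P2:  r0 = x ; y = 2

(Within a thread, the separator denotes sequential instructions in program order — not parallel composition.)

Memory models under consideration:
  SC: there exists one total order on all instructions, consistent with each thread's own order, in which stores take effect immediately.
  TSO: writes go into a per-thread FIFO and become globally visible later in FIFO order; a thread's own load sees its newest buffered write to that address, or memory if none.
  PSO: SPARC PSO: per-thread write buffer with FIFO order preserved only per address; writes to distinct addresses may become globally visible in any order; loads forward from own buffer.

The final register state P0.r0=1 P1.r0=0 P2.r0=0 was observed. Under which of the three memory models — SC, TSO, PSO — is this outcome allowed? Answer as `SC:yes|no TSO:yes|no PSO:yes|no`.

outcome vector order: (P0.r0,P1.r0,P2.r0)
SC: 8 outcomes — {(0,1,0), (0,1,1), (1,1,0), (1,1,1), (2,0,0), (2,0,1), (2,1,0), (2,1,1)}
TSO: 12 outcomes — {(0,0,0), (0,0,1), (0,1,0), (0,1,1), (1,0,0), (1,0,1), (1,1,0), (1,1,1), (2,0,0), (2,0,1), (2,1,0), (2,1,1)}
PSO: 12 outcomes — {(0,0,0), (0,0,1), (0,1,0), (0,1,1), (1,0,0), (1,0,1), (1,1,0), (1,1,1), (2,0,0), (2,0,1), (2,1,0), (2,1,1)}
target (1,0,0) ∈ {TSO,PSO}

SC:no TSO:yes PSO:yes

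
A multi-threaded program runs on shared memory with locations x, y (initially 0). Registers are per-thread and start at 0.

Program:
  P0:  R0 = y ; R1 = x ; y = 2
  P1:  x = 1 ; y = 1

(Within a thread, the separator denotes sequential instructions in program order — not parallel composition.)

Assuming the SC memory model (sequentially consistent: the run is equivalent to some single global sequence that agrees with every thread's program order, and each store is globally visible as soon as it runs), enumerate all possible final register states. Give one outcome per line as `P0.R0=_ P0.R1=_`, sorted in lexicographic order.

outcome vector order: (P0.R0,P0.R1)
|SC outcomes| = 3

P0.R0=0 P0.R1=0
P0.R0=0 P0.R1=1
P0.R0=1 P0.R1=1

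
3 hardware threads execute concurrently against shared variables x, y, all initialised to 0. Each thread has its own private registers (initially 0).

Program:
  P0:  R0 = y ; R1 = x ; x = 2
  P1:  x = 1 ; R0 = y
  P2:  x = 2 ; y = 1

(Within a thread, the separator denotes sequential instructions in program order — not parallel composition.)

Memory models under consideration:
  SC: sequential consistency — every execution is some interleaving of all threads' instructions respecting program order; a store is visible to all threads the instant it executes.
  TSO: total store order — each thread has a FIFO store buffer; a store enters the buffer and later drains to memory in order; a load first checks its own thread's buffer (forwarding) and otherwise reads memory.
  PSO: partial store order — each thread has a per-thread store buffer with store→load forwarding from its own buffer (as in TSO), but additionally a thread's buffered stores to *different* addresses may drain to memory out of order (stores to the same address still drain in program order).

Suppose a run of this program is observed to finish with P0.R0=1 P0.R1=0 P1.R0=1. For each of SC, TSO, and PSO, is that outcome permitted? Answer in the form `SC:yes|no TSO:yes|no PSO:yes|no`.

outcome vector order: (P0.R0,P0.R1,P1.R0)
[SC] allowed = {<0 0 0>, <0 0 1>, <0 1 0>, <0 1 1>, <0 2 0>, <0 2 1>, <1 1 0>, <1 1 1>, <1 2 0>, <1 2 1>}
[TSO] allowed = {<0 0 0>, <0 0 1>, <0 1 0>, <0 1 1>, <0 2 0>, <0 2 1>, <1 1 0>, <1 1 1>, <1 2 0>, <1 2 1>}
[PSO] allowed = {<0 0 0>, <0 0 1>, <0 1 0>, <0 1 1>, <0 2 0>, <0 2 1>, <1 0 0>, <1 0 1>, <1 1 0>, <1 1 1>, <1 2 0>, <1 2 1>}
target <1 0 1> ∈ {PSO}

SC:no TSO:no PSO:yes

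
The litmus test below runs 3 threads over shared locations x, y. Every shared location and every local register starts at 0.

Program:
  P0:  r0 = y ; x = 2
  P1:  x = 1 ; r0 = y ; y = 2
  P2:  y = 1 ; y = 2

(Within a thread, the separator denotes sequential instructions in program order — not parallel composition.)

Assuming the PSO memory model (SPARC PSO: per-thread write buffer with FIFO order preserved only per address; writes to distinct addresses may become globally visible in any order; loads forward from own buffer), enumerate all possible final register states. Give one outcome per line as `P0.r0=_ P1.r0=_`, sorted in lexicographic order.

outcome vector order: (P0.r0,P1.r0)
|PSO outcomes| = 9

P0.r0=0 P1.r0=0
P0.r0=0 P1.r0=1
P0.r0=0 P1.r0=2
P0.r0=1 P1.r0=0
P0.r0=1 P1.r0=1
P0.r0=1 P1.r0=2
P0.r0=2 P1.r0=0
P0.r0=2 P1.r0=1
P0.r0=2 P1.r0=2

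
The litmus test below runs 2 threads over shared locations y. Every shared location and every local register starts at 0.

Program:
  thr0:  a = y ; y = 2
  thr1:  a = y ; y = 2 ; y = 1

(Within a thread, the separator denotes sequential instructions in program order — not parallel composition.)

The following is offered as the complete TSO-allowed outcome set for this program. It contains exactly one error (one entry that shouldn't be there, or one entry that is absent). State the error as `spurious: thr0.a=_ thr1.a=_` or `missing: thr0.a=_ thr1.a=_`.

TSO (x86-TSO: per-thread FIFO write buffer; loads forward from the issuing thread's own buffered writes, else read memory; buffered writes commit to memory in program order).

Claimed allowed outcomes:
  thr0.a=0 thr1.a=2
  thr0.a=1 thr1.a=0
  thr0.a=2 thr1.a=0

outcome vector order: (thr0.a,thr1.a)
TSO (4): (0,0) (0,2) (1,0) (2,0)
TSO∖claimed = {(0,0)}

missing: thr0.a=0 thr1.a=0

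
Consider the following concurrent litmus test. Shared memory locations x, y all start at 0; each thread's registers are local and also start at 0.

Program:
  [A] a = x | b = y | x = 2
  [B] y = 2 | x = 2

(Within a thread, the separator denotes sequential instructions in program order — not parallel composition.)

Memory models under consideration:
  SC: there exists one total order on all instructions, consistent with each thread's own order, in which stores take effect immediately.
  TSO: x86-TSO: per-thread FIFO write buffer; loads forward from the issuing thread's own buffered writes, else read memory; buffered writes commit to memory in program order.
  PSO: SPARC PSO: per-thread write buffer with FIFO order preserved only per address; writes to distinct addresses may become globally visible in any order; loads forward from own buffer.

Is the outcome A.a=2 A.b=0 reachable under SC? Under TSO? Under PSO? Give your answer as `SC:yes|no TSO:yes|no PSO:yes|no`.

SC:no TSO:no PSO:yes

outcome vector order: (A.a,A.b)
SC: 3 outcomes — {0/0 0/2 2/2}
TSO: 3 outcomes — {0/0 0/2 2/2}
PSO: 4 outcomes — {0/0 0/2 2/0 2/2}
target 2/0 ∈ {PSO}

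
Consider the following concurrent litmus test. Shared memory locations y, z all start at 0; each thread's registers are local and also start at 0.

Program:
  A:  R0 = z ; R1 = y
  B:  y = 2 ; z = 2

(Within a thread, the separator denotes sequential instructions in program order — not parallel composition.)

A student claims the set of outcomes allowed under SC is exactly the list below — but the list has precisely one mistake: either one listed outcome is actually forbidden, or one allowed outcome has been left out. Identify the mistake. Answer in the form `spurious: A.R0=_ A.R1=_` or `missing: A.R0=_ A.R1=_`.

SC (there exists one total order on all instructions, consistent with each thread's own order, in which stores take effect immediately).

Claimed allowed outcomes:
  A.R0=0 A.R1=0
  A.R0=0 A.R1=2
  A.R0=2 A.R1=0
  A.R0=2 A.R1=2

outcome vector order: (A.R0,A.R1)
under SC → 0/0; 0/2; 2/2
claimed∖SC = {2/0}

spurious: A.R0=2 A.R1=0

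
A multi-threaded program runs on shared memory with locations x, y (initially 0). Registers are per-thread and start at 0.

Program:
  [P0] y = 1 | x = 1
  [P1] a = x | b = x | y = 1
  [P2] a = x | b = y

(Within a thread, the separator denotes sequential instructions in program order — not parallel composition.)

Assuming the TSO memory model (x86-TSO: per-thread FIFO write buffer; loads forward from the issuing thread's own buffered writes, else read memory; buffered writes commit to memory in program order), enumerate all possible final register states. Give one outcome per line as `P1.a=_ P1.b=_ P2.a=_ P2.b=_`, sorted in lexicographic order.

P1.a=0 P1.b=0 P2.a=0 P2.b=0
P1.a=0 P1.b=0 P2.a=0 P2.b=1
P1.a=0 P1.b=0 P2.a=1 P2.b=1
P1.a=0 P1.b=1 P2.a=0 P2.b=0
P1.a=0 P1.b=1 P2.a=0 P2.b=1
P1.a=0 P1.b=1 P2.a=1 P2.b=1
P1.a=1 P1.b=1 P2.a=0 P2.b=0
P1.a=1 P1.b=1 P2.a=0 P2.b=1
P1.a=1 P1.b=1 P2.a=1 P2.b=1

outcome vector order: (P1.a,P1.b,P2.a,P2.b)
|TSO outcomes| = 9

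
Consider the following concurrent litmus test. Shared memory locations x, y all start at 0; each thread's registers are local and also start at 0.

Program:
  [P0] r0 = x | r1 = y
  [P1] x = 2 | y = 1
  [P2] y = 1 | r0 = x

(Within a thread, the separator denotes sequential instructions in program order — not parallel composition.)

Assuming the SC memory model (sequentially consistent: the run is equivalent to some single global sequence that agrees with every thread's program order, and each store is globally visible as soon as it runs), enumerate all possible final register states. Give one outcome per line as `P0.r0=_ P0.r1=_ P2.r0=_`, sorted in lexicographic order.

outcome vector order: (P0.r0,P0.r1,P2.r0)
|SC outcomes| = 7

P0.r0=0 P0.r1=0 P2.r0=0
P0.r0=0 P0.r1=0 P2.r0=2
P0.r0=0 P0.r1=1 P2.r0=0
P0.r0=0 P0.r1=1 P2.r0=2
P0.r0=2 P0.r1=0 P2.r0=2
P0.r0=2 P0.r1=1 P2.r0=0
P0.r0=2 P0.r1=1 P2.r0=2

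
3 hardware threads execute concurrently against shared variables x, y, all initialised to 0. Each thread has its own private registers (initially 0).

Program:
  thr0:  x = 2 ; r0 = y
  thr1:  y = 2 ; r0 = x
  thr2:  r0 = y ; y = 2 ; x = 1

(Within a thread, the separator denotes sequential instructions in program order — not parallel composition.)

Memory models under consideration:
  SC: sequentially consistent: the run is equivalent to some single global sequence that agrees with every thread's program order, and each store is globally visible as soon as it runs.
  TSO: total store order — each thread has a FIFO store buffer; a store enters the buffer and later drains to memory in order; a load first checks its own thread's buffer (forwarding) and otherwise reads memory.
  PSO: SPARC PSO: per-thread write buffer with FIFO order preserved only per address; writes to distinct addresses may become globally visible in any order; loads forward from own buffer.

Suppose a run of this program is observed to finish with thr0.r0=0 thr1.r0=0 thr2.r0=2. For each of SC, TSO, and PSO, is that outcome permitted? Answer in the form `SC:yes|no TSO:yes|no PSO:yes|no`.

SC:no TSO:yes PSO:yes

outcome vector order: (thr0.r0,thr1.r0,thr2.r0)
[SC] allowed = {0/1/0 0/1/2 0/2/0 0/2/2 2/0/0 2/0/2 2/1/0 2/1/2 2/2/0 2/2/2}
[TSO] allowed = {0/0/0 0/0/2 0/1/0 0/1/2 0/2/0 0/2/2 2/0/0 2/0/2 2/1/0 2/1/2 2/2/0 2/2/2}
[PSO] allowed = {0/0/0 0/0/2 0/1/0 0/1/2 0/2/0 0/2/2 2/0/0 2/0/2 2/1/0 2/1/2 2/2/0 2/2/2}
target 0/0/2 ∈ {TSO,PSO}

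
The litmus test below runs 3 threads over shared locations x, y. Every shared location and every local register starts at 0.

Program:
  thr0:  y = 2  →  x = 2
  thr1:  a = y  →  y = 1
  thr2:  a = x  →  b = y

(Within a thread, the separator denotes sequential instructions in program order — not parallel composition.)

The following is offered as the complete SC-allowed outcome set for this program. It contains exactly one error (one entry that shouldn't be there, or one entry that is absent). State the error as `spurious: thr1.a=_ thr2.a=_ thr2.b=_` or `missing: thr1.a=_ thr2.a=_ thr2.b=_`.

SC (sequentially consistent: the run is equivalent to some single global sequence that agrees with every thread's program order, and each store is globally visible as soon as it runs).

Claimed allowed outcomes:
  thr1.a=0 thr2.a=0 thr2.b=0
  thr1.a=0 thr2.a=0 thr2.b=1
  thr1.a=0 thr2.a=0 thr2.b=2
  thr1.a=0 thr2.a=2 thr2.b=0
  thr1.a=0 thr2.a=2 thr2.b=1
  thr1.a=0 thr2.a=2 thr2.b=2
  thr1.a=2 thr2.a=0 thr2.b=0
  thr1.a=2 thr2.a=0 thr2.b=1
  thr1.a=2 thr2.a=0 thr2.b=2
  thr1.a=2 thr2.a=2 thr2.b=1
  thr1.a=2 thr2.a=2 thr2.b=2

outcome vector order: (thr1.a,thr2.a,thr2.b)
SC (10): <0 0 0>; <0 0 1>; <0 0 2>; <0 2 1>; <0 2 2>; <2 0 0>; <2 0 1>; <2 0 2>; <2 2 1>; <2 2 2>
claimed∖SC = {<0 2 0>}

spurious: thr1.a=0 thr2.a=2 thr2.b=0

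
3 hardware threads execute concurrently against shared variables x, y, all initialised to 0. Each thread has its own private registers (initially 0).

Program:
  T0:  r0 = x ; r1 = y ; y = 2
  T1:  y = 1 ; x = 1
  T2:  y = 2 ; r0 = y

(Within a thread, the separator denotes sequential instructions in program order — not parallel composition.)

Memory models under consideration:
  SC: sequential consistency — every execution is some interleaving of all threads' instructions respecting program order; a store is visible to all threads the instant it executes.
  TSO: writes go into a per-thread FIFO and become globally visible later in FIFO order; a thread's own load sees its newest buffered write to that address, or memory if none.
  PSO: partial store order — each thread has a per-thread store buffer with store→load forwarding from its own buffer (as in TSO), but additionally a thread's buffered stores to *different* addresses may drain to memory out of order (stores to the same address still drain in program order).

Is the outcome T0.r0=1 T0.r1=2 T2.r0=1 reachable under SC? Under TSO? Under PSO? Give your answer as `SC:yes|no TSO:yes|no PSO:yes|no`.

outcome vector order: (T0.r0,T0.r1,T2.r0)
under SC → 001 002 011 012 021 022 111 112 122
under TSO → 001 002 011 012 021 022 111 112 122
under PSO → 001 002 011 012 021 022 101 102 111 112 121 122
target 121 ∈ {PSO}

SC:no TSO:no PSO:yes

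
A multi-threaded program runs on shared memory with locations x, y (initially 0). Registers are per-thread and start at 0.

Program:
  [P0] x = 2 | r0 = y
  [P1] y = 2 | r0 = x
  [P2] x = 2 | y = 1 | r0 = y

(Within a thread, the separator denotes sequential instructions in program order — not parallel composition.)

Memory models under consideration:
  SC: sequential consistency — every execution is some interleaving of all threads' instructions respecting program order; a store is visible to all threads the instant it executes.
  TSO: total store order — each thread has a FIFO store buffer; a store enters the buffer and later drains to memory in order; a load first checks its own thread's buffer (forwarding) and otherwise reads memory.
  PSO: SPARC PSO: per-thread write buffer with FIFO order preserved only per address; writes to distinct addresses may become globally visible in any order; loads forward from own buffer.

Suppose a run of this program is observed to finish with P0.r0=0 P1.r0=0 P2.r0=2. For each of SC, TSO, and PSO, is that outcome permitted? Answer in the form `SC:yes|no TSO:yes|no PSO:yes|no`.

SC:no TSO:yes PSO:yes

outcome vector order: (P0.r0,P1.r0,P2.r0)
under SC → 021 022 101 121 122 201 221 222
under TSO → 001 002 021 022 101 102 121 122 201 202 221 222
under PSO → 001 002 021 022 101 102 121 122 201 202 221 222
target 002 ∈ {TSO,PSO}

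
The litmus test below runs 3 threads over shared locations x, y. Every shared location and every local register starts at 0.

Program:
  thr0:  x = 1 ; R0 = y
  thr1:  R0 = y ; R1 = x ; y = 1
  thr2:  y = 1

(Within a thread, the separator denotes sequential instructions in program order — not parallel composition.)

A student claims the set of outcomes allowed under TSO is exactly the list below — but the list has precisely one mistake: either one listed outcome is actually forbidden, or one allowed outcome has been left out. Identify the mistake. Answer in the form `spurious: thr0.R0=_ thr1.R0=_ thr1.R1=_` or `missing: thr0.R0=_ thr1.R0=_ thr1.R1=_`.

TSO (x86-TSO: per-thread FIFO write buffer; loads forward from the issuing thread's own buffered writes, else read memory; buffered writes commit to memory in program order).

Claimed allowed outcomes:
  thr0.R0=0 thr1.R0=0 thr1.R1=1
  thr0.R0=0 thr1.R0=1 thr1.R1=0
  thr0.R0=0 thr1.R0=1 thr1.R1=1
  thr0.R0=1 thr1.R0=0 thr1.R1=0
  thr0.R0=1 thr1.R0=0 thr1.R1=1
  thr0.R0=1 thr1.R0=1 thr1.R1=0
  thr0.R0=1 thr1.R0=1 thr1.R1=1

outcome vector order: (thr0.R0,thr1.R0,thr1.R1)
under TSO → <0 0 0>; <0 0 1>; <0 1 0>; <0 1 1>; <1 0 0>; <1 0 1>; <1 1 0>; <1 1 1>
TSO∖claimed = {<0 0 0>}

missing: thr0.R0=0 thr1.R0=0 thr1.R1=0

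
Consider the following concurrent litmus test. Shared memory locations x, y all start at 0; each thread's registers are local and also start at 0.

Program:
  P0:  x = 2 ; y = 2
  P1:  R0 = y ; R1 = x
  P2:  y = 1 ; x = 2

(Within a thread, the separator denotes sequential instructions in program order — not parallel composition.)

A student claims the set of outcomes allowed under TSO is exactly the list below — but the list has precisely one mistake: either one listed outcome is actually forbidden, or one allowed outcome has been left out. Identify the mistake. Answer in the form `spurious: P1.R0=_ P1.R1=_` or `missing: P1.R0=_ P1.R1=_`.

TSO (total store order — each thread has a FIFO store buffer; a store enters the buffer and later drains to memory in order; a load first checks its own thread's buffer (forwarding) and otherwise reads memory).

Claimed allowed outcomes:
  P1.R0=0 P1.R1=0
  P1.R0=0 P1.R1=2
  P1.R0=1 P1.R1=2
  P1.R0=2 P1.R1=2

outcome vector order: (P1.R0,P1.R1)
TSO: 5 outcomes — {0/0, 0/2, 1/0, 1/2, 2/2}
TSO∖claimed = {1/0}

missing: P1.R0=1 P1.R1=0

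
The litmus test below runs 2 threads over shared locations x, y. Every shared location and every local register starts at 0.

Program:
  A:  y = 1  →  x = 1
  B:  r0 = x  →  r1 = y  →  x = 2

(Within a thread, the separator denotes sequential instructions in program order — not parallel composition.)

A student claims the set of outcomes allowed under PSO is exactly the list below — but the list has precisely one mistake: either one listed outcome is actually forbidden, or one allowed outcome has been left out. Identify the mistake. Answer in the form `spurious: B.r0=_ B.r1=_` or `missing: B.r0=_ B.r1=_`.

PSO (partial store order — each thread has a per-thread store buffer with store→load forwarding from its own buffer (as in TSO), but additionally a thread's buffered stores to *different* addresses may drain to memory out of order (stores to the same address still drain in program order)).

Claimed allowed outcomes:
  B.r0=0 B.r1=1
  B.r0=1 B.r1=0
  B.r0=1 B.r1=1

missing: B.r0=0 B.r1=0

outcome vector order: (B.r0,B.r1)
PSO (4): (0,0); (0,1); (1,0); (1,1)
PSO∖claimed = {(0,0)}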